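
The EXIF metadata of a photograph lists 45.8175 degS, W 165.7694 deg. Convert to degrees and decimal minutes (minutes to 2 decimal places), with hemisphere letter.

Lat: minutes = (45.817500 − 45) × 60 = 49.0500
Lon: 165° + 0.769400 × 60 = 165° 46.1640′

45° 49.05′ S, 165° 46.16′ W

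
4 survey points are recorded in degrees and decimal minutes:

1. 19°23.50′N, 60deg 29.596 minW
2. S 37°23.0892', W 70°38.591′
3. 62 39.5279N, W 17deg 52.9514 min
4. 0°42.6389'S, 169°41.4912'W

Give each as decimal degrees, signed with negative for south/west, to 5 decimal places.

1. 19.39167, -60.49327
2. -37.38482, -70.64318
3. 62.65880, -17.88252
4. -0.71065, -169.69152

Point 1:
  Latitude: 19 + 23.5/60 = 19.391667
  N ⇒ keep positive
  λ: 29.596′ = 0.493267°; total 60.493267
  hemisphere W, so the sign is −
Point 2:
  Lat: 37 + 23.0892/60 = 37.384820
  S ⇒ negate
  Lon: 38.591′ = 0.643183°; total 70.643183
  hemisphere W, so the sign is −
Point 3:
  Latitude: 62 + 39.5279/60 = 62.658798
  N ⇒ keep positive
  Longitude: 17 + 52.9514/60 = 17.882523
  W ⇒ negate
Point 4:
  Latitude: 42.6389′ = 0.710648°; total 0.710648
  S ⇒ negate
  Lon: 169 + 41.4912/60 = 169.691520
  hemisphere W, so the sign is −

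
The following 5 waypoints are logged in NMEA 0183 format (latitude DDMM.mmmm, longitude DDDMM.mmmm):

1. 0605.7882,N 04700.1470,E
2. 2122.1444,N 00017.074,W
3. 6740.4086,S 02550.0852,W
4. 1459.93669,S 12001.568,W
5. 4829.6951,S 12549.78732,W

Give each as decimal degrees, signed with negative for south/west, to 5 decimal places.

1. 6.09647, 47.00245
2. 21.36907, -0.28457
3. -67.67348, -25.83475
4. -14.99894, -120.02613
5. -48.49492, -125.82979

Point 1:
  Latitude: split at 2 digits → 06° and 5.7882′; 6 + 5.7882/60 = 6.096470
  N → positive
  λ: split at 3 digits → 047° and 0.147′; 47 + 0.147/60 = 47.002450
  E → positive
Point 2:
  Lat: split at 2 digits → 21° and 22.1444′; 21 + 22.1444/60 = 21.369073
  N → positive
  Longitude: degrees = first 3 digits = 0, minutes = 17.074; 0 + 17.074/60 = 0.284567
  W ⇒ negate
Point 3:
  Lat: degrees = first 2 digits = 67, minutes = 40.4086; 67 + 40.4086/60 = 67.673477
  hemisphere S, so the sign is −
  Longitude: degrees = first 3 digits = 25, minutes = 50.0852; 25 + 50.0852/60 = 25.834753
  W → negative
Point 4:
  φ: split at 2 digits → 14° and 59.93669′; 14 + 59.93669/60 = 14.998945
  S ⇒ negate
  Lon: degrees = first 3 digits = 120, minutes = 1.568; 120 + 1.568/60 = 120.026133
  W ⇒ negate
Point 5:
  φ: split at 2 digits → 48° and 29.6951′; 48 + 29.6951/60 = 48.494918
  hemisphere S, so the sign is −
  λ: split at 3 digits → 125° and 49.78732′; 125 + 49.78732/60 = 125.829789
  hemisphere W, so the sign is −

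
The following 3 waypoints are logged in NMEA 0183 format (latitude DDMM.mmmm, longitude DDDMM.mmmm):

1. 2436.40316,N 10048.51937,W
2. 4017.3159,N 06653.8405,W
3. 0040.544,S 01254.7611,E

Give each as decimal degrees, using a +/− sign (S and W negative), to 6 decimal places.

1. 24.606719, -100.808656
2. 40.288598, -66.897342
3. -0.675733, 12.912685

Point 1:
  φ: split at 2 digits → 24° and 36.40316′; 24 + 36.40316/60 = 24.6067193
  N ⇒ keep positive
  Longitude: degrees = first 3 digits = 100, minutes = 48.51937; 100 + 48.51937/60 = 100.8086562
  W ⇒ negate
Point 2:
  Latitude: split at 2 digits → 40° and 17.3159′; 40 + 17.3159/60 = 40.2885983
  N → positive
  λ: degrees = first 3 digits = 66, minutes = 53.8405; 66 + 53.8405/60 = 66.8973417
  W → negative
Point 3:
  φ: degrees = first 2 digits = 0, minutes = 40.544; 0 + 40.544/60 = 0.6757333
  S → negative
  Lon: degrees = first 3 digits = 12, minutes = 54.7611; 12 + 54.7611/60 = 12.9126850
  E → positive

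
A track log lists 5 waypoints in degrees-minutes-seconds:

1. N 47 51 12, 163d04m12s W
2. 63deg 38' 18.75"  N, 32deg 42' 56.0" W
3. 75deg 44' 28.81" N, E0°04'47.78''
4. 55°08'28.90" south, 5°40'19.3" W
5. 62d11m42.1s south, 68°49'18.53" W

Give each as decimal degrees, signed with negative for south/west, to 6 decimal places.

1. 47.853333, -163.070000
2. 63.638542, -32.715556
3. 75.741336, 0.079939
4. -55.141361, -5.672028
5. -62.195028, -68.821814

Point 1:
  Lat: 47° + 51/60 + 12/3600 = 47 + 0.850000 + 0.003333 = 47.8533333
  N ⇒ keep positive
  Longitude: 163 + 4/60 + 12/3600 = 163.0700000
  W → negative
Point 2:
  Latitude: 63° + 38/60 + 18.75/3600 = 63 + 0.633333 + 0.005208 = 63.6385417
  N ⇒ keep positive
  Lon: 32 + 42/60 + 56/3600 = 32.7155556
  W ⇒ negate
Point 3:
  Latitude: 75 + 44/60 + 28.81/3600 = 75.7413361
  N → positive
  λ: 0 + 4/60 + 47.78/3600 = 0.0799389
  E → positive
Point 4:
  Lat: 55° + 8/60 + 28.9/3600 = 55 + 0.133333 + 0.008028 = 55.1413611
  S → negative
  λ: 5 + 40/60 + 19.3/3600 = 5.6720278
  W ⇒ negate
Point 5:
  Latitude: 62° + 11/60 + 42.1/3600 = 62 + 0.183333 + 0.011694 = 62.1950278
  S → negative
  Longitude: 49′ + 18.53″ = 49.30883′; 68 + 49.30883/60 = 68.8218139
  W ⇒ negate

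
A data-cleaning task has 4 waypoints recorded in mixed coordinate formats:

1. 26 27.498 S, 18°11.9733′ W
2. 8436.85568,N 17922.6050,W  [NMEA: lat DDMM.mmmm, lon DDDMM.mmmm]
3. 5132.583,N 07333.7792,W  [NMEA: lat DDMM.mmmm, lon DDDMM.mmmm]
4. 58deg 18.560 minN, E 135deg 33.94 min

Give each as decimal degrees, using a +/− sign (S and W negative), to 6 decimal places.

1. -26.458300, -18.199555
2. 84.614261, -179.376750
3. 51.543050, -73.562987
4. 58.309333, 135.565667

Point 1:
  Latitude: 26 + 27.498/60 = 26.4583000
  S → negative
  Longitude: 18 + 11.9733/60 = 18.1995550
  W → negative
Point 2:
  Latitude: split at 2 digits → 84° and 36.85568′; 84 + 36.85568/60 = 84.6142613
  N → positive
  Longitude: split at 3 digits → 179° and 22.605′; 179 + 22.605/60 = 179.3767500
  hemisphere W, so the sign is −
Point 3:
  Lat: degrees = first 2 digits = 51, minutes = 32.583; 51 + 32.583/60 = 51.5430500
  N → positive
  Lon: degrees = first 3 digits = 73, minutes = 33.7792; 73 + 33.7792/60 = 73.5629867
  W → negative
Point 4:
  φ: 18.56′ = 0.309333°; total 58.3093333
  N → positive
  Lon: 33.94′ = 0.565667°; total 135.5656667
  E ⇒ keep positive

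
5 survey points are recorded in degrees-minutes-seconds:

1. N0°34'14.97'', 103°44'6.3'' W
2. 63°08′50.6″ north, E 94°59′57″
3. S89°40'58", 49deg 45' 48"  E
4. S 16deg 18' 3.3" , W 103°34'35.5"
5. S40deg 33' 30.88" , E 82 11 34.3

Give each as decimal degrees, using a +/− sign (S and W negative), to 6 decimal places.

1. 0.570825, -103.735083
2. 63.147389, 94.999167
3. -89.682778, 49.763333
4. -16.300917, -103.576528
5. -40.558578, 82.192861

Point 1:
  φ: 0 + 34/60 + 14.97/3600 = 0.5708250
  N ⇒ keep positive
  λ: 44′ + 6.3″ = 44.10500′; 103 + 44.10500/60 = 103.7350833
  hemisphere W, so the sign is −
Point 2:
  Lat: 8′ + 50.6″ = 8.84333′; 63 + 8.84333/60 = 63.1473889
  N ⇒ keep positive
  Lon: 59′ + 57″ = 59.95000′; 94 + 59.95000/60 = 94.9991667
  E → positive
Point 3:
  Latitude: 89° + 40/60 + 58/3600 = 89 + 0.666667 + 0.016111 = 89.6827778
  S → negative
  Lon: 45′ + 48″ = 45.80000′; 49 + 45.80000/60 = 49.7633333
  E ⇒ keep positive
Point 4:
  φ: 18′ + 3.3″ = 18.05500′; 16 + 18.05500/60 = 16.3009167
  S → negative
  Longitude: 103° + 34/60 + 35.5/3600 = 103 + 0.566667 + 0.009861 = 103.5765278
  hemisphere W, so the sign is −
Point 5:
  Latitude: 40 + 33/60 + 30.88/3600 = 40.5585778
  S → negative
  Lon: 82° + 11/60 + 34.3/3600 = 82 + 0.183333 + 0.009528 = 82.1928611
  E ⇒ keep positive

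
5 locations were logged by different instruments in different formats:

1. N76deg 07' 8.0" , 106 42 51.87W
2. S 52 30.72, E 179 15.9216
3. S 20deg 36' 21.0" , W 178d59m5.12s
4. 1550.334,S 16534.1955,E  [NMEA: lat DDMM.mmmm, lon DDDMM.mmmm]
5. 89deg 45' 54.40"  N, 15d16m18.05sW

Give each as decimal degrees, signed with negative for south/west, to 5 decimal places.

1. 76.11889, -106.71441
2. -52.51200, 179.26536
3. -20.60583, -178.98476
4. -15.83890, 165.56993
5. 89.76511, -15.27168

Point 1:
  Latitude: 7′ + 8″ = 7.13333′; 76 + 7.13333/60 = 76.118889
  N → positive
  Lon: 106 + 42/60 + 51.87/3600 = 106.714408
  hemisphere W, so the sign is −
Point 2:
  Lat: 30.72′ = 0.512000°; total 52.512000
  S → negative
  λ: 179 + 15.9216/60 = 179.265360
  E ⇒ keep positive
Point 3:
  Latitude: 36′ + 21″ = 36.35000′; 20 + 36.35000/60 = 20.605833
  hemisphere S, so the sign is −
  Longitude: 178° + 59/60 + 5.12/3600 = 178 + 0.983333 + 0.001422 = 178.984756
  hemisphere W, so the sign is −
Point 4:
  φ: degrees = first 2 digits = 15, minutes = 50.334; 15 + 50.334/60 = 15.838900
  S → negative
  Longitude: split at 3 digits → 165° and 34.1955′; 165 + 34.1955/60 = 165.569925
  E ⇒ keep positive
Point 5:
  Lat: 89 + 45/60 + 54.4/3600 = 89.765111
  N ⇒ keep positive
  Lon: 15° + 16/60 + 18.05/3600 = 15 + 0.266667 + 0.005014 = 15.271681
  hemisphere W, so the sign is −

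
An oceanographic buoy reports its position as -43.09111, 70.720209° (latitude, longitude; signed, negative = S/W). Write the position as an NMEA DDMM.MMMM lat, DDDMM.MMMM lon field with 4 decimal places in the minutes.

Latitude is negative → S; |value| = 43.091110
Latitude: minutes = (43.091110 − 43) × 60 = 5.466600
λ: fractional part 0.720209 → 43.212540 minutes

4305.4666,S / 07043.2125,E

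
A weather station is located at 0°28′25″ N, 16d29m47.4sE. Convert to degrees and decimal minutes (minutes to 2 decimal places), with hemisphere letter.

0° 28.42′ N, 16° 29.79′ E

Lat: seconds/60 = 0.41667; minutes = 28 + 0.41667 = 28.4167
Lon: seconds/60 = 0.79000; minutes = 29 + 0.79000 = 29.7900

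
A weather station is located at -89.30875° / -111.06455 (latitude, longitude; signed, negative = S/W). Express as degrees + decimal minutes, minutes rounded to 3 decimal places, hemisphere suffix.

Latitude is negative → S; |value| = 89.308750
Latitude: fractional part 0.308750 → 18.52500 minutes
Longitude is negative → W; |value| = 111.064550
Lon: fractional part 0.064550 → 3.87300 minutes

89° 18.525′ S, 111° 3.873′ W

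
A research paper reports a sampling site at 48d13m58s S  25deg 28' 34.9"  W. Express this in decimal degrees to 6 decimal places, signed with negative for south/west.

Latitude: 13′ + 58″ = 13.96667′; 48 + 13.96667/60 = 48.2327778
S → negative
Lon: 25 + 28/60 + 34.9/3600 = 25.4763611
hemisphere W, so the sign is −

-48.232778, -25.476361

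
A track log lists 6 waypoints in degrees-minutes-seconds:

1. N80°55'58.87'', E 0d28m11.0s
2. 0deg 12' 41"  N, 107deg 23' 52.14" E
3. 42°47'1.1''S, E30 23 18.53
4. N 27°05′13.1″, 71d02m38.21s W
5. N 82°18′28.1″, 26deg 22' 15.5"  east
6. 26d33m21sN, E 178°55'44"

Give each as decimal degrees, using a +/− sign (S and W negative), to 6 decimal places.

Point 1:
  Latitude: 80 + 55/60 + 58.87/3600 = 80.9330194
  N → positive
  Longitude: 0° + 28/60 + 11/3600 = 0 + 0.466667 + 0.003056 = 0.4697222
  E → positive
Point 2:
  φ: 12′ + 41″ = 12.68333′; 0 + 12.68333/60 = 0.2113889
  N ⇒ keep positive
  λ: 107 + 23/60 + 52.14/3600 = 107.3978167
  E → positive
Point 3:
  φ: 47′ + 1.1″ = 47.01833′; 42 + 47.01833/60 = 42.7836389
  S → negative
  Lon: 30 + 23/60 + 18.53/3600 = 30.3884806
  E ⇒ keep positive
Point 4:
  φ: 5′ + 13.1″ = 5.21833′; 27 + 5.21833/60 = 27.0869722
  N → positive
  Lon: 2′ + 38.21″ = 2.63683′; 71 + 2.63683/60 = 71.0439472
  W → negative
Point 5:
  Latitude: 82° + 18/60 + 28.1/3600 = 82 + 0.300000 + 0.007806 = 82.3078056
  N ⇒ keep positive
  Lon: 26° + 22/60 + 15.5/3600 = 26 + 0.366667 + 0.004306 = 26.3709722
  E → positive
Point 6:
  Latitude: 26° + 33/60 + 21/3600 = 26 + 0.550000 + 0.005833 = 26.5558333
  N → positive
  Lon: 178° + 55/60 + 44/3600 = 178 + 0.916667 + 0.012222 = 178.9288889
  E → positive

1. 80.933019, 0.469722
2. 0.211389, 107.397817
3. -42.783639, 30.388481
4. 27.086972, -71.043947
5. 82.307806, 26.370972
6. 26.555833, 178.928889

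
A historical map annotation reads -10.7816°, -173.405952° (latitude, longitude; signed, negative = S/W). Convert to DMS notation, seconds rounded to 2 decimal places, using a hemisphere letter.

10°46′53.76″ S, 173°24′21.43″ W

Latitude is negative → S; |value| = 10.781600
φ: 0.781600 × 60 = 46.89600′ → 46′, remainder × 60 = 53.7600″
Longitude is negative → W; |value| = 173.405952
Longitude: whole degrees 173; 24.35712′ → 24′ and 21.4272″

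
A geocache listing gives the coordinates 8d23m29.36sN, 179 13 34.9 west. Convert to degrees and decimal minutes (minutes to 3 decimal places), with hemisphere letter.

8° 23.489′ N, 179° 13.582′ W

φ: seconds/60 = 0.48933; minutes = 23 + 0.48933 = 23.48933
λ: seconds/60 = 0.58167; minutes = 13 + 0.58167 = 13.58167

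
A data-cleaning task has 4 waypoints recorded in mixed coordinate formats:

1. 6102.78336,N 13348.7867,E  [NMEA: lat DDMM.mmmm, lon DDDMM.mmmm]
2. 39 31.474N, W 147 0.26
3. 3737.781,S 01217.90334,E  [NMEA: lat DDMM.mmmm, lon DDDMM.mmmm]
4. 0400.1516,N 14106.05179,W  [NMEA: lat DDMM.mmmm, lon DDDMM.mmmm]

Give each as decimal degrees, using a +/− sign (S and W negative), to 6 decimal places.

Point 1:
  Lat: degrees = first 2 digits = 61, minutes = 2.78336; 61 + 2.78336/60 = 61.0463893
  N → positive
  Longitude: degrees = first 3 digits = 133, minutes = 48.7867; 133 + 48.7867/60 = 133.8131117
  E → positive
Point 2:
  Latitude: 31.474′ = 0.524567°; total 39.5245667
  N ⇒ keep positive
  Lon: 0.26′ = 0.004333°; total 147.0043333
  W → negative
Point 3:
  Lat: degrees = first 2 digits = 37, minutes = 37.781; 37 + 37.781/60 = 37.6296833
  hemisphere S, so the sign is −
  λ: split at 3 digits → 012° and 17.90334′; 12 + 17.90334/60 = 12.2983890
  E ⇒ keep positive
Point 4:
  Lat: degrees = first 2 digits = 4, minutes = 0.1516; 4 + 0.1516/60 = 4.0025267
  N → positive
  Lon: split at 3 digits → 141° and 6.05179′; 141 + 6.05179/60 = 141.1008632
  hemisphere W, so the sign is −

1. 61.046389, 133.813112
2. 39.524567, -147.004333
3. -37.629683, 12.298389
4. 4.002527, -141.100863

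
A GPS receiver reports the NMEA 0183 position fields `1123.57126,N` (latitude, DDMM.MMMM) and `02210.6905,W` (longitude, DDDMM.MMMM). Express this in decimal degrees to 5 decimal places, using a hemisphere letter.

Lat: degrees = first 2 digits = 11, minutes = 23.57126; 11 + 23.57126/60 = 11.392854
λ: split at 3 digits → 022° and 10.6905′; 22 + 10.6905/60 = 22.178175

11.39285° N, 22.17818° W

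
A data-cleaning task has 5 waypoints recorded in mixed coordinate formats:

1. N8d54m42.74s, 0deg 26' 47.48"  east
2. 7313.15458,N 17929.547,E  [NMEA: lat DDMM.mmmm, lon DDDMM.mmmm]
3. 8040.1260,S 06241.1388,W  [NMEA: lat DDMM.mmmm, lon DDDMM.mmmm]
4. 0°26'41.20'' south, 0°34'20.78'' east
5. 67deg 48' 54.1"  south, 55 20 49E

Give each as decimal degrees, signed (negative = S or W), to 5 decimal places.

Point 1:
  Latitude: 54′ + 42.74″ = 54.71233′; 8 + 54.71233/60 = 8.911872
  N ⇒ keep positive
  Lon: 26′ + 47.48″ = 26.79133′; 0 + 26.79133/60 = 0.446522
  E ⇒ keep positive
Point 2:
  Latitude: split at 2 digits → 73° and 13.15458′; 73 + 13.15458/60 = 73.219243
  N → positive
  λ: split at 3 digits → 179° and 29.547′; 179 + 29.547/60 = 179.492450
  E ⇒ keep positive
Point 3:
  Latitude: degrees = first 2 digits = 80, minutes = 40.126; 80 + 40.126/60 = 80.668767
  S ⇒ negate
  Longitude: split at 3 digits → 062° and 41.1388′; 62 + 41.1388/60 = 62.685647
  W → negative
Point 4:
  Lat: 0 + 26/60 + 41.2/3600 = 0.444778
  hemisphere S, so the sign is −
  Longitude: 34′ + 20.78″ = 34.34633′; 0 + 34.34633/60 = 0.572439
  E → positive
Point 5:
  Lat: 48′ + 54.1″ = 48.90167′; 67 + 48.90167/60 = 67.815028
  S → negative
  Longitude: 20′ + 49″ = 20.81667′; 55 + 20.81667/60 = 55.346944
  E → positive

1. 8.91187, 0.44652
2. 73.21924, 179.49245
3. -80.66877, -62.68565
4. -0.44478, 0.57244
5. -67.81503, 55.34694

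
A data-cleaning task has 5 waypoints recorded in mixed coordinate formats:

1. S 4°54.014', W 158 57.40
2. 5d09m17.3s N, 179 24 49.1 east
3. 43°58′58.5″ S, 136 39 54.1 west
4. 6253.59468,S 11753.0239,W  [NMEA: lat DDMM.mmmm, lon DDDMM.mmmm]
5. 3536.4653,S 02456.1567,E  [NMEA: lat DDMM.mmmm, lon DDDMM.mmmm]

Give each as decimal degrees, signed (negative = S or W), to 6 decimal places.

Point 1:
  φ: 54.014′ = 0.900233°; total 4.9002333
  S ⇒ negate
  Longitude: 57.4′ = 0.956667°; total 158.9566667
  W ⇒ negate
Point 2:
  φ: 5 + 9/60 + 17.3/3600 = 5.1548056
  N → positive
  λ: 179° + 24/60 + 49.1/3600 = 179 + 0.400000 + 0.013639 = 179.4136389
  E → positive
Point 3:
  φ: 58′ + 58.5″ = 58.97500′; 43 + 58.97500/60 = 43.9829167
  S → negative
  λ: 136° + 39/60 + 54.1/3600 = 136 + 0.650000 + 0.015028 = 136.6650278
  W ⇒ negate
Point 4:
  φ: degrees = first 2 digits = 62, minutes = 53.59468; 62 + 53.59468/60 = 62.8932447
  hemisphere S, so the sign is −
  Lon: degrees = first 3 digits = 117, minutes = 53.0239; 117 + 53.0239/60 = 117.8837317
  hemisphere W, so the sign is −
Point 5:
  Lat: degrees = first 2 digits = 35, minutes = 36.4653; 35 + 36.4653/60 = 35.6077550
  hemisphere S, so the sign is −
  Longitude: split at 3 digits → 024° and 56.1567′; 24 + 56.1567/60 = 24.9359450
  E ⇒ keep positive

1. -4.900233, -158.956667
2. 5.154806, 179.413639
3. -43.982917, -136.665028
4. -62.893245, -117.883732
5. -35.607755, 24.935945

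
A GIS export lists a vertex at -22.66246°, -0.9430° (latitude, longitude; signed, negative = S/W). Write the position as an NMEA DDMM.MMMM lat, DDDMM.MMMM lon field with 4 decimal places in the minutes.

2239.7476,S / 00056.5800,W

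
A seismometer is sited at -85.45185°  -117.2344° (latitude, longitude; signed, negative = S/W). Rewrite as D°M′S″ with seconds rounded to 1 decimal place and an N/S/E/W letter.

85°27′6.7″ S, 117°14′3.8″ W

Latitude is negative → S; |value| = 85.451850
Lat: 0.451850 × 60 = 27.11100′ → 27′, remainder × 60 = 6.660″
Longitude is negative → W; |value| = 117.234400
Longitude: whole degrees 117; 14.06400′ → 14′ and 3.840″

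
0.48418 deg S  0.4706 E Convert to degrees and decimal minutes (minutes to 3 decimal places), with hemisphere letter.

0° 29.051′ S, 0° 28.236′ E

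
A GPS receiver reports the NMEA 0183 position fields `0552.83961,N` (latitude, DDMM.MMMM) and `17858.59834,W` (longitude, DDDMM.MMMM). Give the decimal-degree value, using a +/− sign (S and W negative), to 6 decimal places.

5.880660, -178.976639

Lat: split at 2 digits → 05° and 52.83961′; 5 + 52.83961/60 = 5.8806602
N ⇒ keep positive
Lon: split at 3 digits → 178° and 58.59834′; 178 + 58.59834/60 = 178.9766390
hemisphere W, so the sign is −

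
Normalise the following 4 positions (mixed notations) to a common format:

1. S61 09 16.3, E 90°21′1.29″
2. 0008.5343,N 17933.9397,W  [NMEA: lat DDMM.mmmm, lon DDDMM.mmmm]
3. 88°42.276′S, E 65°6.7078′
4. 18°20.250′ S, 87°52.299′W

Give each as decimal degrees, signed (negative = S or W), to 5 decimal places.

Point 1:
  Lat: 61 + 9/60 + 16.3/3600 = 61.154528
  S ⇒ negate
  Lon: 90 + 21/60 + 1.29/3600 = 90.350358
  E → positive
Point 2:
  φ: split at 2 digits → 00° and 8.5343′; 0 + 8.5343/60 = 0.142238
  N → positive
  λ: degrees = first 3 digits = 179, minutes = 33.9397; 179 + 33.9397/60 = 179.565662
  W ⇒ negate
Point 3:
  Latitude: 88 + 42.276/60 = 88.704600
  S ⇒ negate
  Longitude: 6.7078′ = 0.111797°; total 65.111797
  E ⇒ keep positive
Point 4:
  Latitude: 20.25′ = 0.337500°; total 18.337500
  S ⇒ negate
  Lon: 52.299′ = 0.871650°; total 87.871650
  hemisphere W, so the sign is −

1. -61.15453, 90.35036
2. 0.14224, -179.56566
3. -88.70460, 65.11180
4. -18.33750, -87.87165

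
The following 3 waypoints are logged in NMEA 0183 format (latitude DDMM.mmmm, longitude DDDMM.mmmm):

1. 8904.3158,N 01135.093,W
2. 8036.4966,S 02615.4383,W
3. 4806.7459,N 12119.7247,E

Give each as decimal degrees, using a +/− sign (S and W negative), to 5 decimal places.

1. 89.07193, -11.58488
2. -80.60828, -26.25731
3. 48.11243, 121.32875

Point 1:
  φ: degrees = first 2 digits = 89, minutes = 4.3158; 89 + 4.3158/60 = 89.071930
  N → positive
  Longitude: degrees = first 3 digits = 11, minutes = 35.093; 11 + 35.093/60 = 11.584883
  W → negative
Point 2:
  φ: degrees = first 2 digits = 80, minutes = 36.4966; 80 + 36.4966/60 = 80.608277
  S → negative
  λ: degrees = first 3 digits = 26, minutes = 15.4383; 26 + 15.4383/60 = 26.257305
  W → negative
Point 3:
  φ: split at 2 digits → 48° and 6.7459′; 48 + 6.7459/60 = 48.112432
  N ⇒ keep positive
  Longitude: degrees = first 3 digits = 121, minutes = 19.7247; 121 + 19.7247/60 = 121.328745
  E ⇒ keep positive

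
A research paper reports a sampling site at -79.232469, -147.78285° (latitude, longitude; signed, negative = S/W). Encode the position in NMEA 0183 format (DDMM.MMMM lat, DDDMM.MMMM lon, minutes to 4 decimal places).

Latitude is negative → S; |value| = 79.232469
Lat: 79° + 0.232469 × 60 = 79° 13.948140′
Longitude is negative → W; |value| = 147.782850
Longitude: fractional part 0.782850 → 46.971000 minutes

7913.9481,S / 14746.9710,W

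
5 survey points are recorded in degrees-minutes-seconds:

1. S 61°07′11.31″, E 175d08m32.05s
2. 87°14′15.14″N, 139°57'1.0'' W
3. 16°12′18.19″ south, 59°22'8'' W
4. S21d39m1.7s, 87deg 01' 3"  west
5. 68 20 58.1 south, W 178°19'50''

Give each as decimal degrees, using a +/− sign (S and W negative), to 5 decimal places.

1. -61.11981, 175.14224
2. 87.23754, -139.95028
3. -16.20505, -59.36889
4. -21.65047, -87.01750
5. -68.34947, -178.33056

Point 1:
  Latitude: 7′ + 11.31″ = 7.18850′; 61 + 7.18850/60 = 61.119808
  S → negative
  Longitude: 8′ + 32.05″ = 8.53417′; 175 + 8.53417/60 = 175.142236
  E → positive
Point 2:
  φ: 87° + 14/60 + 15.14/3600 = 87 + 0.233333 + 0.004206 = 87.237539
  N ⇒ keep positive
  Longitude: 57′ + 1″ = 57.01667′; 139 + 57.01667/60 = 139.950278
  W → negative
Point 3:
  φ: 12′ + 18.19″ = 12.30317′; 16 + 12.30317/60 = 16.205053
  S → negative
  Longitude: 59 + 22/60 + 8/3600 = 59.368889
  hemisphere W, so the sign is −
Point 4:
  Latitude: 21° + 39/60 + 1.7/3600 = 21 + 0.650000 + 0.000472 = 21.650472
  S → negative
  Longitude: 87° + 1/60 + 3/3600 = 87 + 0.016667 + 0.000833 = 87.017500
  W ⇒ negate
Point 5:
  φ: 68 + 20/60 + 58.1/3600 = 68.349472
  S ⇒ negate
  Longitude: 178 + 19/60 + 50/3600 = 178.330556
  W → negative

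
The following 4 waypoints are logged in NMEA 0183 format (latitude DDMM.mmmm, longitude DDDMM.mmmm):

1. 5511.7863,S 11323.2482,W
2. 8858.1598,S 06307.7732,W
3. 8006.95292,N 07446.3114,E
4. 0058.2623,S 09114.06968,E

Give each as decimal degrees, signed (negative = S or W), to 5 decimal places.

1. -55.19644, -113.38747
2. -88.96933, -63.12955
3. 80.11588, 74.77186
4. -0.97104, 91.23449

Point 1:
  Lat: split at 2 digits → 55° and 11.7863′; 55 + 11.7863/60 = 55.196438
  S ⇒ negate
  Longitude: split at 3 digits → 113° and 23.2482′; 113 + 23.2482/60 = 113.387470
  W → negative
Point 2:
  Latitude: split at 2 digits → 88° and 58.1598′; 88 + 58.1598/60 = 88.969330
  hemisphere S, so the sign is −
  Longitude: split at 3 digits → 063° and 7.7732′; 63 + 7.7732/60 = 63.129553
  W → negative
Point 3:
  φ: degrees = first 2 digits = 80, minutes = 6.95292; 80 + 6.95292/60 = 80.115882
  N → positive
  λ: degrees = first 3 digits = 74, minutes = 46.3114; 74 + 46.3114/60 = 74.771857
  E → positive
Point 4:
  Latitude: split at 2 digits → 00° and 58.2623′; 0 + 58.2623/60 = 0.971038
  hemisphere S, so the sign is −
  Longitude: split at 3 digits → 091° and 14.06968′; 91 + 14.06968/60 = 91.234495
  E → positive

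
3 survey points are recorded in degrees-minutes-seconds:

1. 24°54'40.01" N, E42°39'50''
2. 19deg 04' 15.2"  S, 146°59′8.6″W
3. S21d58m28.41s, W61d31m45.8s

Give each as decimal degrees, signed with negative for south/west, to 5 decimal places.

Point 1:
  Lat: 54′ + 40.01″ = 54.66683′; 24 + 54.66683/60 = 24.911114
  N ⇒ keep positive
  λ: 42° + 39/60 + 50/3600 = 42 + 0.650000 + 0.013889 = 42.663889
  E ⇒ keep positive
Point 2:
  Latitude: 4′ + 15.2″ = 4.25333′; 19 + 4.25333/60 = 19.070889
  hemisphere S, so the sign is −
  Lon: 146° + 59/60 + 8.6/3600 = 146 + 0.983333 + 0.002389 = 146.985722
  W → negative
Point 3:
  Latitude: 58′ + 28.41″ = 58.47350′; 21 + 58.47350/60 = 21.974558
  hemisphere S, so the sign is −
  λ: 61 + 31/60 + 45.8/3600 = 61.529389
  W → negative

1. 24.91111, 42.66389
2. -19.07089, -146.98572
3. -21.97456, -61.52939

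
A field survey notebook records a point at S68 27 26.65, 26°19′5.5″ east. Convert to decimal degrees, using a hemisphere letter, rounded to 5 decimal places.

Lat: 27′ + 26.65″ = 27.44417′; 68 + 27.44417/60 = 68.457403
Longitude: 19′ + 5.5″ = 19.09167′; 26 + 19.09167/60 = 26.318194

68.45740° S, 26.31819° E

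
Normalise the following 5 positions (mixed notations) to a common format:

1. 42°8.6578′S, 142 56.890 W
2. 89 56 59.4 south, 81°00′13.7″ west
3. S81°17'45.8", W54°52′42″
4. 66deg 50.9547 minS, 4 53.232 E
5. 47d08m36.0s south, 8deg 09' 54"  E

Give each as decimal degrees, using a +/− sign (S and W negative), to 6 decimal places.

1. -42.144297, -142.948167
2. -89.949833, -81.003806
3. -81.296056, -54.878333
4. -66.849245, 4.887200
5. -47.143333, 8.165000

Point 1:
  φ: 8.6578′ = 0.144297°; total 42.1442967
  S ⇒ negate
  Lon: 142 + 56.89/60 = 142.9481667
  W → negative
Point 2:
  Lat: 56′ + 59.4″ = 56.99000′; 89 + 56.99000/60 = 89.9498333
  S ⇒ negate
  Longitude: 81 + 0/60 + 13.7/3600 = 81.0038056
  hemisphere W, so the sign is −
Point 3:
  φ: 81 + 17/60 + 45.8/3600 = 81.2960556
  hemisphere S, so the sign is −
  Lon: 52′ + 42″ = 52.70000′; 54 + 52.70000/60 = 54.8783333
  hemisphere W, so the sign is −
Point 4:
  φ: 66 + 50.9547/60 = 66.8492450
  hemisphere S, so the sign is −
  Longitude: 53.232′ = 0.887200°; total 4.8872000
  E → positive
Point 5:
  Lat: 47° + 8/60 + 36/3600 = 47 + 0.133333 + 0.010000 = 47.1433333
  S → negative
  Longitude: 9′ + 54″ = 9.90000′; 8 + 9.90000/60 = 8.1650000
  E ⇒ keep positive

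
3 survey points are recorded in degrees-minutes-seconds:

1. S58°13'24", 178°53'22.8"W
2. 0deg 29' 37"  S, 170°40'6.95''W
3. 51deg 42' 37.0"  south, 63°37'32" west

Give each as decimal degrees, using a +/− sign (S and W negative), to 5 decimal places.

Point 1:
  φ: 58° + 13/60 + 24/3600 = 58 + 0.216667 + 0.006667 = 58.223333
  S → negative
  Longitude: 53′ + 22.8″ = 53.38000′; 178 + 53.38000/60 = 178.889667
  W ⇒ negate
Point 2:
  φ: 0° + 29/60 + 37/3600 = 0 + 0.483333 + 0.010278 = 0.493611
  S ⇒ negate
  λ: 40′ + 6.95″ = 40.11583′; 170 + 40.11583/60 = 170.668597
  W ⇒ negate
Point 3:
  φ: 51 + 42/60 + 37/3600 = 51.710278
  hemisphere S, so the sign is −
  λ: 37′ + 32″ = 37.53333′; 63 + 37.53333/60 = 63.625556
  W ⇒ negate

1. -58.22333, -178.88967
2. -0.49361, -170.66860
3. -51.71028, -63.62556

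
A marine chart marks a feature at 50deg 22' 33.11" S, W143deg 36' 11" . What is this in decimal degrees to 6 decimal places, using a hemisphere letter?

50.375864° S, 143.603056° W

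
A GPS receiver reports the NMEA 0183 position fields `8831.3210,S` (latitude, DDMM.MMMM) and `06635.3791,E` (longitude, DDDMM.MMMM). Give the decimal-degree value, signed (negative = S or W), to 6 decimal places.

-88.522017, 66.589652

Lat: split at 2 digits → 88° and 31.321′; 88 + 31.321/60 = 88.5220167
hemisphere S, so the sign is −
Lon: split at 3 digits → 066° and 35.3791′; 66 + 35.3791/60 = 66.5896517
E → positive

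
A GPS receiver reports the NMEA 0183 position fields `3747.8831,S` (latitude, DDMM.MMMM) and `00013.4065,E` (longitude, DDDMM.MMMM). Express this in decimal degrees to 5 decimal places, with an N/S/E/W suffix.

37.79805° S, 0.22344° E

Lat: split at 2 digits → 37° and 47.8831′; 37 + 47.8831/60 = 37.798052
λ: degrees = first 3 digits = 0, minutes = 13.4065; 0 + 13.4065/60 = 0.223442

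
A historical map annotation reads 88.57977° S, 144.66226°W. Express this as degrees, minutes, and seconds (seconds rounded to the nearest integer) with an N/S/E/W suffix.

Lat: 0.579770° → 34.78620′; 0.78620 × 60 = 47.17″
Longitude: 0.662260 × 60 = 39.73560′ → 39′, remainder × 60 = 44.14″

88°34′47″ S, 144°39′44″ W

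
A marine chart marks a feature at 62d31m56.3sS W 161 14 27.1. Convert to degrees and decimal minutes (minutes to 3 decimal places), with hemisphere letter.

62° 31.938′ S, 161° 14.452′ W

φ: 31 + 56.3/60 = 31.93833′
Longitude: seconds/60 = 0.45167; minutes = 14 + 0.45167 = 14.45167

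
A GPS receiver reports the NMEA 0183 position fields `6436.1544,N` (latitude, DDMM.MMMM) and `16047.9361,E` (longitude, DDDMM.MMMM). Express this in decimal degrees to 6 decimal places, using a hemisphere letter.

φ: split at 2 digits → 64° and 36.1544′; 64 + 36.1544/60 = 64.6025733
Lon: split at 3 digits → 160° and 47.9361′; 160 + 47.9361/60 = 160.7989350

64.602573° N, 160.798935° E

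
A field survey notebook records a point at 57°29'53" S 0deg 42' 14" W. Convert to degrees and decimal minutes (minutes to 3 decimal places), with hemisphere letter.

φ: 29 + 53/60 = 29.88333′
λ: 42 + 14/60 = 42.23333′

57° 29.883′ S, 0° 42.233′ W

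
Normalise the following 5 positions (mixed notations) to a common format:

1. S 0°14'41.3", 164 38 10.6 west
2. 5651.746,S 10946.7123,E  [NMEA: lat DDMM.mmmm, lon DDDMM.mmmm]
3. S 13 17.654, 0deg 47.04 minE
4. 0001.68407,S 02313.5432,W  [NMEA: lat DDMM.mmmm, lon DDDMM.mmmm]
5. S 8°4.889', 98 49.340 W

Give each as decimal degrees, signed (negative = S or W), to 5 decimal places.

1. -0.24481, -164.63628
2. -56.86243, 109.77854
3. -13.29423, 0.78400
4. -0.02807, -23.22572
5. -8.08148, -98.82233

Point 1:
  φ: 0 + 14/60 + 41.3/3600 = 0.244806
  S → negative
  λ: 164 + 38/60 + 10.6/3600 = 164.636278
  hemisphere W, so the sign is −
Point 2:
  Lat: split at 2 digits → 56° and 51.746′; 56 + 51.746/60 = 56.862433
  S ⇒ negate
  λ: degrees = first 3 digits = 109, minutes = 46.7123; 109 + 46.7123/60 = 109.778538
  E ⇒ keep positive
Point 3:
  φ: 17.654′ = 0.294233°; total 13.294233
  hemisphere S, so the sign is −
  λ: 47.04′ = 0.784000°; total 0.784000
  E → positive
Point 4:
  Lat: degrees = first 2 digits = 0, minutes = 1.68407; 0 + 1.68407/60 = 0.028068
  S ⇒ negate
  Lon: degrees = first 3 digits = 23, minutes = 13.5432; 23 + 13.5432/60 = 23.225720
  W → negative
Point 5:
  Lat: 4.889′ = 0.081483°; total 8.081483
  S → negative
  Longitude: 49.34′ = 0.822333°; total 98.822333
  W ⇒ negate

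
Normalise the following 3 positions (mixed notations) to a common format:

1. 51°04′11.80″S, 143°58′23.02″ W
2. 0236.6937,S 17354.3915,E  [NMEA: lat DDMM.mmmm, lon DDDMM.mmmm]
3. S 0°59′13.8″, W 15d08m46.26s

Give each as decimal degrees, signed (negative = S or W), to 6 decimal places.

1. -51.069944, -143.973061
2. -2.611562, 173.906525
3. -0.987167, -15.146183

Point 1:
  φ: 51 + 4/60 + 11.8/3600 = 51.0699444
  S ⇒ negate
  Longitude: 58′ + 23.02″ = 58.38367′; 143 + 58.38367/60 = 143.9730611
  hemisphere W, so the sign is −
Point 2:
  Latitude: split at 2 digits → 02° and 36.6937′; 2 + 36.6937/60 = 2.6115617
  S ⇒ negate
  λ: degrees = first 3 digits = 173, minutes = 54.3915; 173 + 54.3915/60 = 173.9065250
  E ⇒ keep positive
Point 3:
  Latitude: 0 + 59/60 + 13.8/3600 = 0.9871667
  S ⇒ negate
  λ: 15 + 8/60 + 46.26/3600 = 15.1461833
  W → negative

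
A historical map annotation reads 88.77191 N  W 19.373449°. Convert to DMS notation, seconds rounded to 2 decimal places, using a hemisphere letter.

Latitude: 0.771910 × 60 = 46.31460′ → 46′, remainder × 60 = 18.8760″
λ: whole degrees 19; 22.40694′ → 22′ and 24.4164″

88°46′18.88″ N, 19°22′24.42″ W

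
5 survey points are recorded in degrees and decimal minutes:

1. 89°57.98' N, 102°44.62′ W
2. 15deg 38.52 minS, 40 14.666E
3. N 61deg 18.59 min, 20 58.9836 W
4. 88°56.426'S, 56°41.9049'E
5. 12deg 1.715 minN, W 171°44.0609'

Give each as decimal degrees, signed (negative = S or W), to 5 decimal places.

1. 89.96633, -102.74367
2. -15.64200, 40.24443
3. 61.30983, -20.98306
4. -88.94043, 56.69842
5. 12.02858, -171.73435

Point 1:
  Latitude: 89 + 57.98/60 = 89.966333
  N ⇒ keep positive
  Lon: 102 + 44.62/60 = 102.743667
  W → negative
Point 2:
  Latitude: 15 + 38.52/60 = 15.642000
  hemisphere S, so the sign is −
  Lon: 40 + 14.666/60 = 40.244433
  E ⇒ keep positive
Point 3:
  Lat: 18.59′ = 0.309833°; total 61.309833
  N ⇒ keep positive
  Lon: 20 + 58.9836/60 = 20.983060
  W → negative
Point 4:
  φ: 88 + 56.426/60 = 88.940433
  S ⇒ negate
  Lon: 41.9049′ = 0.698415°; total 56.698415
  E → positive
Point 5:
  Latitude: 1.715′ = 0.028583°; total 12.028583
  N ⇒ keep positive
  Lon: 171 + 44.0609/60 = 171.734348
  W → negative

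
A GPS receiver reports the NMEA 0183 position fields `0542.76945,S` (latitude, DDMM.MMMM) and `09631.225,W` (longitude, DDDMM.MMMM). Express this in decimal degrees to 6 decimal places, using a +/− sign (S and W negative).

-5.712824, -96.520417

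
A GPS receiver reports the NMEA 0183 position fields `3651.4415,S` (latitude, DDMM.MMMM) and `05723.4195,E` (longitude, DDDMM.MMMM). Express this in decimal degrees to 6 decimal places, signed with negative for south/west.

-36.857358, 57.390325

Lat: degrees = first 2 digits = 36, minutes = 51.4415; 36 + 51.4415/60 = 36.8573583
hemisphere S, so the sign is −
Longitude: degrees = first 3 digits = 57, minutes = 23.4195; 57 + 23.4195/60 = 57.3903250
E ⇒ keep positive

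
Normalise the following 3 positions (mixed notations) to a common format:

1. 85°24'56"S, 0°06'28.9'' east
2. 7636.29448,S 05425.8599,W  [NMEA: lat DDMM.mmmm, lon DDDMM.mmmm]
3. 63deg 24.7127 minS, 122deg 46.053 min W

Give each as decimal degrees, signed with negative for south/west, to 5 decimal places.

1. -85.41556, 0.10803
2. -76.60491, -54.43100
3. -63.41188, -122.76755

Point 1:
  φ: 24′ + 56″ = 24.93333′; 85 + 24.93333/60 = 85.415556
  hemisphere S, so the sign is −
  Longitude: 6′ + 28.9″ = 6.48167′; 0 + 6.48167/60 = 0.108028
  E → positive
Point 2:
  Lat: degrees = first 2 digits = 76, minutes = 36.29448; 76 + 36.29448/60 = 76.604908
  hemisphere S, so the sign is −
  Longitude: degrees = first 3 digits = 54, minutes = 25.8599; 54 + 25.8599/60 = 54.430998
  W → negative
Point 3:
  Lat: 63 + 24.7127/60 = 63.411878
  S → negative
  λ: 122 + 46.053/60 = 122.767550
  W ⇒ negate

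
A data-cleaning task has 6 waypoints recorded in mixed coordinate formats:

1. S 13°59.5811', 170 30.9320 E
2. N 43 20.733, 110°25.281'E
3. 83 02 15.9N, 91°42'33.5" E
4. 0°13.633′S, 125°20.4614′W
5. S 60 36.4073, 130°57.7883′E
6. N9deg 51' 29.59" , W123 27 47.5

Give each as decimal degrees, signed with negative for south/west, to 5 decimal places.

1. -13.99302, 170.51553
2. 43.34555, 110.42135
3. 83.03775, 91.70931
4. -0.22722, -125.34102
5. -60.60679, 130.96314
6. 9.85822, -123.46319

Point 1:
  Lat: 13 + 59.5811/60 = 13.993018
  hemisphere S, so the sign is −
  λ: 30.932′ = 0.515533°; total 170.515533
  E ⇒ keep positive
Point 2:
  φ: 20.733′ = 0.345550°; total 43.345550
  N → positive
  Longitude: 25.281′ = 0.421350°; total 110.421350
  E ⇒ keep positive
Point 3:
  φ: 83 + 2/60 + 15.9/3600 = 83.037750
  N ⇒ keep positive
  Lon: 42′ + 33.5″ = 42.55833′; 91 + 42.55833/60 = 91.709306
  E → positive
Point 4:
  Latitude: 13.633′ = 0.227217°; total 0.227217
  hemisphere S, so the sign is −
  λ: 20.4614′ = 0.341023°; total 125.341023
  W → negative
Point 5:
  Lat: 36.4073′ = 0.606788°; total 60.606788
  S ⇒ negate
  λ: 130 + 57.7883/60 = 130.963138
  E → positive
Point 6:
  Latitude: 9 + 51/60 + 29.59/3600 = 9.858219
  N → positive
  Longitude: 123 + 27/60 + 47.5/3600 = 123.463194
  hemisphere W, so the sign is −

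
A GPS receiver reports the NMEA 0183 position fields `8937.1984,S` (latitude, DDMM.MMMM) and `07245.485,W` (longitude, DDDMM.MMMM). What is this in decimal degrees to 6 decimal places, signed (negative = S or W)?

-89.619973, -72.758083

Latitude: split at 2 digits → 89° and 37.1984′; 89 + 37.1984/60 = 89.6199733
S → negative
Longitude: degrees = first 3 digits = 72, minutes = 45.485; 72 + 45.485/60 = 72.7580833
W ⇒ negate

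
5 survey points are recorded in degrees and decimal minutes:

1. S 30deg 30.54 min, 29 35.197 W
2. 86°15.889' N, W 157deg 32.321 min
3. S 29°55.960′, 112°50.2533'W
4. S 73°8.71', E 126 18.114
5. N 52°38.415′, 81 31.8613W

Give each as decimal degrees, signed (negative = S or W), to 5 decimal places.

1. -30.50900, -29.58662
2. 86.26482, -157.53868
3. -29.93267, -112.83756
4. -73.14517, 126.30190
5. 52.64025, -81.53102

Point 1:
  Lat: 30.54′ = 0.509000°; total 30.509000
  hemisphere S, so the sign is −
  Lon: 35.197′ = 0.586617°; total 29.586617
  hemisphere W, so the sign is −
Point 2:
  Lat: 15.889′ = 0.264817°; total 86.264817
  N → positive
  Longitude: 157 + 32.321/60 = 157.538683
  W ⇒ negate
Point 3:
  Latitude: 55.96′ = 0.932667°; total 29.932667
  hemisphere S, so the sign is −
  Lon: 112 + 50.2533/60 = 112.837555
  W → negative
Point 4:
  Latitude: 73 + 8.71/60 = 73.145167
  hemisphere S, so the sign is −
  Lon: 18.114′ = 0.301900°; total 126.301900
  E → positive
Point 5:
  φ: 52 + 38.415/60 = 52.640250
  N ⇒ keep positive
  Lon: 81 + 31.8613/60 = 81.531022
  hemisphere W, so the sign is −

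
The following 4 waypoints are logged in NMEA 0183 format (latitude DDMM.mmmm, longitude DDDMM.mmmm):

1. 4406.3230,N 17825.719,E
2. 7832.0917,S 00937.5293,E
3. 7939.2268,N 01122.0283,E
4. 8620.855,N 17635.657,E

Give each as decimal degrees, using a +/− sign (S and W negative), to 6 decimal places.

1. 44.105383, 178.428650
2. -78.534862, 9.625488
3. 79.653780, 11.367138
4. 86.347583, 176.594283

Point 1:
  Latitude: split at 2 digits → 44° and 6.323′; 44 + 6.323/60 = 44.1053833
  N → positive
  Lon: degrees = first 3 digits = 178, minutes = 25.719; 178 + 25.719/60 = 178.4286500
  E → positive
Point 2:
  Lat: split at 2 digits → 78° and 32.0917′; 78 + 32.0917/60 = 78.5348617
  hemisphere S, so the sign is −
  λ: split at 3 digits → 009° and 37.5293′; 9 + 37.5293/60 = 9.6254883
  E ⇒ keep positive
Point 3:
  Lat: degrees = first 2 digits = 79, minutes = 39.2268; 79 + 39.2268/60 = 79.6537800
  N → positive
  λ: split at 3 digits → 011° and 22.0283′; 11 + 22.0283/60 = 11.3671383
  E → positive
Point 4:
  Latitude: split at 2 digits → 86° and 20.855′; 86 + 20.855/60 = 86.3475833
  N → positive
  λ: degrees = first 3 digits = 176, minutes = 35.657; 176 + 35.657/60 = 176.5942833
  E ⇒ keep positive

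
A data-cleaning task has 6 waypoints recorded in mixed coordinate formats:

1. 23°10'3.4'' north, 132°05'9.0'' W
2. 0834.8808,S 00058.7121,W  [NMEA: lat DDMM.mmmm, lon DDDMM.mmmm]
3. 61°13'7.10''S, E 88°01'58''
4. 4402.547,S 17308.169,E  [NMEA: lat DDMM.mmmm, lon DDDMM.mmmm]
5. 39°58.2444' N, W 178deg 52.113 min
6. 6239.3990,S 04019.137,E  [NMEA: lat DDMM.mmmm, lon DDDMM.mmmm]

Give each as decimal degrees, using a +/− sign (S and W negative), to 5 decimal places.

Point 1:
  Lat: 10′ + 3.4″ = 10.05667′; 23 + 10.05667/60 = 23.167611
  N ⇒ keep positive
  λ: 5′ + 9″ = 5.15000′; 132 + 5.15000/60 = 132.085833
  W ⇒ negate
Point 2:
  Latitude: split at 2 digits → 08° and 34.8808′; 8 + 34.8808/60 = 8.581347
  S ⇒ negate
  Longitude: degrees = first 3 digits = 0, minutes = 58.7121; 0 + 58.7121/60 = 0.978535
  W → negative
Point 3:
  Lat: 61° + 13/60 + 7.1/3600 = 61 + 0.216667 + 0.001972 = 61.218639
  S → negative
  Longitude: 1′ + 58″ = 1.96667′; 88 + 1.96667/60 = 88.032778
  E ⇒ keep positive
Point 4:
  Lat: split at 2 digits → 44° and 2.547′; 44 + 2.547/60 = 44.042450
  S ⇒ negate
  Longitude: split at 3 digits → 173° and 8.169′; 173 + 8.169/60 = 173.136150
  E ⇒ keep positive
Point 5:
  Latitude: 39 + 58.2444/60 = 39.970740
  N ⇒ keep positive
  Longitude: 52.113′ = 0.868550°; total 178.868550
  W ⇒ negate
Point 6:
  Lat: split at 2 digits → 62° and 39.399′; 62 + 39.399/60 = 62.656650
  hemisphere S, so the sign is −
  Longitude: split at 3 digits → 040° and 19.137′; 40 + 19.137/60 = 40.318950
  E → positive

1. 23.16761, -132.08583
2. -8.58135, -0.97854
3. -61.21864, 88.03278
4. -44.04245, 173.13615
5. 39.97074, -178.86855
6. -62.65665, 40.31895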